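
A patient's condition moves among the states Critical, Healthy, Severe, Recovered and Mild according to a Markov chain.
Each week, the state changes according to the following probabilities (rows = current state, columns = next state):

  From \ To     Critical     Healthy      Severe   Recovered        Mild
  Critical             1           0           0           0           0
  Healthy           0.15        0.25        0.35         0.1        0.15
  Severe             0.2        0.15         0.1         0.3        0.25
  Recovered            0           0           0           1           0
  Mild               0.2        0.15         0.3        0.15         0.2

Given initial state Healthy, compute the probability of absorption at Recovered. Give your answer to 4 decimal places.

0.4865

Let h(s) be the probability of absorption at Recovered starting from transient state s. Then h(Recovered) = 1 and h(Critical) = 0. By first-step analysis:
h(Healthy) = 0.15·0 + 0.25·h(Healthy) + 0.35·h(Severe) + 0.1·1 + 0.15·h(Mild)
h(Severe) = 0.2·0 + 0.15·h(Healthy) + 0.1·h(Severe) + 0.3·1 + 0.25·h(Mild)
h(Mild) = 0.2·0 + 0.15·h(Healthy) + 0.3·h(Severe) + 0.15·1 + 0.2·h(Mild)
Solving: h(Healthy) = 0.4865, h(Severe) = 0.5490, h(Mild) = 0.4846.
Starting from Healthy, the probability is 0.4865.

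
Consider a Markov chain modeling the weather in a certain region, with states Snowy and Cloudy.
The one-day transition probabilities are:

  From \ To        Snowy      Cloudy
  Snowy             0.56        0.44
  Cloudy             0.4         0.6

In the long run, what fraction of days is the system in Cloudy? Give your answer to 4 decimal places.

Let the stationary distribution be π with π = πP and π_1 + π_2 = 1.
π_1 = 0.56·π_1 + 0.4·π_2
Solving with the normalization constraint gives π = (0.4762, 0.5238).
So the stationary probability of Cloudy is 0.5238.

0.5238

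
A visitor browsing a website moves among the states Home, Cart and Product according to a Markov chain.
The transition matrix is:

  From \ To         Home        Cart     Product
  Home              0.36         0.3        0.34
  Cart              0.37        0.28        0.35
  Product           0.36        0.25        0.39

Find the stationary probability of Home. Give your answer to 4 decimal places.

0.3628

Let the stationary distribution be π with π = πP and π_1 + π_2 + π_3 = 1.
π_1 = 0.36·π_1 + 0.37·π_2 + 0.36·π_3
π_2 = 0.3·π_1 + 0.28·π_2 + 0.25·π_3
Solving with the normalization constraint gives π = (0.3628, 0.2764, 0.3608).
So the stationary probability of Home is 0.3628.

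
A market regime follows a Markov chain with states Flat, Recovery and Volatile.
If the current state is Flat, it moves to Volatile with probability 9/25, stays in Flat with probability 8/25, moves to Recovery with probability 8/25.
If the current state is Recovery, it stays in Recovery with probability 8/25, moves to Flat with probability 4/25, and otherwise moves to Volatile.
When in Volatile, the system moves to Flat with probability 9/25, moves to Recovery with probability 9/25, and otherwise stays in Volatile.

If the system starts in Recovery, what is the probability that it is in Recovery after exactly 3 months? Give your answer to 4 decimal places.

Propagate the distribution vector 3 months from Recovery.
After 0 months: (0.0000, 1.0000, 0.0000)
After 1 month: (0.1600, 0.3200, 0.5200)
After 2 months: (0.2896, 0.3408, 0.3696)
After 3 months: (0.2803, 0.3348, 0.3850)
P(in Recovery after 3 months) = 0.3348

0.3348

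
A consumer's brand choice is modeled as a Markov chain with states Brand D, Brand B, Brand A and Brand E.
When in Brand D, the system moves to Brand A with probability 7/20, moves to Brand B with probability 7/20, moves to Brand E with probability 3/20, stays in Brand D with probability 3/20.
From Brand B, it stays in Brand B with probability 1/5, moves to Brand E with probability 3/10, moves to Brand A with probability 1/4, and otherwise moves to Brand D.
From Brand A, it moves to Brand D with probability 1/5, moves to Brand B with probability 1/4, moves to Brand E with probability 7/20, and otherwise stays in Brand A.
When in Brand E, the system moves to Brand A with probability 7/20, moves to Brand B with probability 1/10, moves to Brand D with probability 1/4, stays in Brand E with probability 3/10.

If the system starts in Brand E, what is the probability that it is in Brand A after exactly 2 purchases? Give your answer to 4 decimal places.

0.2875

Propagate the distribution vector 2 purchases from Brand E.
After 0 purchases: (0.0000, 0.0000, 0.0000, 1.0000)
After 1 purchase: (0.2500, 0.1000, 0.3500, 0.3000)
After 2 purchases: (0.2075, 0.2250, 0.2875, 0.2800)
P(in Brand A after 2 purchases) = 0.2875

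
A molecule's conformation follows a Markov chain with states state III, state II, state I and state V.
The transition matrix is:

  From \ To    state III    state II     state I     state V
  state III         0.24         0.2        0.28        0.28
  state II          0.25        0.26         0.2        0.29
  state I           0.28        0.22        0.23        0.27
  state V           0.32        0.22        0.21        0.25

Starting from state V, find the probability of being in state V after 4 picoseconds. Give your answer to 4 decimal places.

Propagate the distribution vector 4 picoseconds from state V.
After 0 picoseconds: (0.0000, 0.0000, 0.0000, 1.0000)
After 1 picosecond: (0.3200, 0.2200, 0.2100, 0.2500)
After 2 picoseconds: (0.2706, 0.2224, 0.2344, 0.2726)
After 3 picoseconds: (0.2734, 0.2235, 0.2314, 0.2717)
After 4 picoseconds: (0.2732, 0.2235, 0.2315, 0.2718)
P(in state V after 4 picoseconds) = 0.2718

0.2718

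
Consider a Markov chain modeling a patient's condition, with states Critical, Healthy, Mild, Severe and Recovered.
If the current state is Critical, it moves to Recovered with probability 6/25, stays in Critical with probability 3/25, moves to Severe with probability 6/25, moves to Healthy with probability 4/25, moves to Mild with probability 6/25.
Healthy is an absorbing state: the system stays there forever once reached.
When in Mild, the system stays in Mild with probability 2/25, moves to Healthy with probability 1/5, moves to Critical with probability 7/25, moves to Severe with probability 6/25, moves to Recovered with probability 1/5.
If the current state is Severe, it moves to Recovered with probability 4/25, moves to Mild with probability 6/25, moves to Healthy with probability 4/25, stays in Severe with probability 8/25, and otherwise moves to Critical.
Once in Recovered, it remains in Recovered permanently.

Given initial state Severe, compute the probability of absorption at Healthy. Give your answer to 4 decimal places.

Let h(s) be the probability of absorption at Healthy starting from transient state s. Then h(Healthy) = 1 and h(Recovered) = 0. By first-step analysis:
h(Critical) = 0.12·h(Critical) + 0.16·1 + 0.24·h(Mild) + 0.24·h(Severe) + 0.24·0
h(Mild) = 0.28·h(Critical) + 0.2·1 + 0.08·h(Mild) + 0.24·h(Severe) + 0.2·0
h(Severe) = 0.12·h(Critical) + 0.16·1 + 0.24·h(Mild) + 0.32·h(Severe) + 0.16·0
Solving: h(Critical) = 0.4438, h(Mild) = 0.4783, h(Severe) = 0.4824.
Starting from Severe, the probability is 0.4824.

0.4824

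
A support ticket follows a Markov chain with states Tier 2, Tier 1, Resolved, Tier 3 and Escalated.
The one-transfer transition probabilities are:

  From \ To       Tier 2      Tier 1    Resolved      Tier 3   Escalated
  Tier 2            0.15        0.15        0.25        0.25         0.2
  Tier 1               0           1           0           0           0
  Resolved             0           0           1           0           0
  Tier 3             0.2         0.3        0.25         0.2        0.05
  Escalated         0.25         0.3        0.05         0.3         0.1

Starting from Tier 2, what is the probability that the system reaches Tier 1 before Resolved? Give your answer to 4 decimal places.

0.4869

Let h(s) be the probability of absorption at Tier 1 starting from transient state s. Then h(Tier 1) = 1 and h(Resolved) = 0. By first-step analysis:
h(Tier 2) = 0.15·h(Tier 2) + 0.15·1 + 0.25·0 + 0.25·h(Tier 3) + 0.2·h(Escalated)
h(Tier 3) = 0.2·h(Tier 2) + 0.3·1 + 0.25·0 + 0.2·h(Tier 3) + 0.05·h(Escalated)
h(Escalated) = 0.25·h(Tier 2) + 0.3·1 + 0.05·0 + 0.3·h(Tier 3) + 0.1·h(Escalated)
Solving: h(Tier 2) = 0.4869, h(Tier 3) = 0.5372, h(Escalated) = 0.6476.
Starting from Tier 2, the probability is 0.4869.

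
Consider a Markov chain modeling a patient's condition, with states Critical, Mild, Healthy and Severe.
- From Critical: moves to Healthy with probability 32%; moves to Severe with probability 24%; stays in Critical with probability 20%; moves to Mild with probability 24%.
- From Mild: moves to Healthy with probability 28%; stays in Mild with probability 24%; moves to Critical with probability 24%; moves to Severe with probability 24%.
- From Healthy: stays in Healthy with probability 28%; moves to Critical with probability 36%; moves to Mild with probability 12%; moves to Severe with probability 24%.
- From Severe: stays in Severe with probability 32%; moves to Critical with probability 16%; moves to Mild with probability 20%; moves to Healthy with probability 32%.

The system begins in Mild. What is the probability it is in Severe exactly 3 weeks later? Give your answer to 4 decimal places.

Propagate the distribution vector 3 weeks from Mild.
After 0 weeks: (0.0000, 1.0000, 0.0000, 0.0000)
After 1 week: (0.2400, 0.2400, 0.2800, 0.2400)
After 2 weeks: (0.2448, 0.1968, 0.2992, 0.2592)
After 3 weeks: (0.2454, 0.1937, 0.3002, 0.2607)
P(in Severe after 3 weeks) = 0.2607

0.2607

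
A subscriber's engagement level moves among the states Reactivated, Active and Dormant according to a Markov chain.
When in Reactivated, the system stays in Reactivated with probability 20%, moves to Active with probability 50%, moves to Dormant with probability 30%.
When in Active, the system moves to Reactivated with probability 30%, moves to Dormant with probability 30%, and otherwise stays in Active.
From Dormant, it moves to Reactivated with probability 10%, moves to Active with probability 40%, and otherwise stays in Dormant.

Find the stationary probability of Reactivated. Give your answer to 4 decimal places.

0.2045

Let the stationary distribution be π with π = πP and π_1 + π_2 + π_3 = 1.
π_1 = 0.2·π_1 + 0.3·π_2 + 0.1·π_3
π_2 = 0.5·π_1 + 0.4·π_2 + 0.4·π_3
Solving with the normalization constraint gives π = (0.2045, 0.4205, 0.3750).
So the stationary probability of Reactivated is 0.2045.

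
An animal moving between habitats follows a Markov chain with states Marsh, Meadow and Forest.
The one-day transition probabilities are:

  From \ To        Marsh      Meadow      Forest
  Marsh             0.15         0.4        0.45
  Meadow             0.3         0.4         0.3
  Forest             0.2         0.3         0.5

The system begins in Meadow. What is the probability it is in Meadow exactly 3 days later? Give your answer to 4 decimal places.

0.3595

Propagate the distribution vector 3 days from Meadow.
After 0 days: (0.0000, 1.0000, 0.0000)
After 1 day: (0.3000, 0.4000, 0.3000)
After 2 days: (0.2250, 0.3700, 0.4050)
After 3 days: (0.2258, 0.3595, 0.4148)
P(in Meadow after 3 days) = 0.3595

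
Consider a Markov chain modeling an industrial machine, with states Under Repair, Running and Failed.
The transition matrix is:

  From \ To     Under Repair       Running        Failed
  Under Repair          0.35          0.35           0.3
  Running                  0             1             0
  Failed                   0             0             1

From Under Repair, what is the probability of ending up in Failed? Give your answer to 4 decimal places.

0.4615

Let h(s) be the probability of absorption at Failed starting from transient state s. Then h(Failed) = 1 and h(Running) = 0. By first-step analysis:
h(Under Repair) = 0.35·h(Under Repair) + 0.35·0 + 0.3·1
Solving: h(Under Repair) = 0.4615.
Starting from Under Repair, the probability is 0.4615.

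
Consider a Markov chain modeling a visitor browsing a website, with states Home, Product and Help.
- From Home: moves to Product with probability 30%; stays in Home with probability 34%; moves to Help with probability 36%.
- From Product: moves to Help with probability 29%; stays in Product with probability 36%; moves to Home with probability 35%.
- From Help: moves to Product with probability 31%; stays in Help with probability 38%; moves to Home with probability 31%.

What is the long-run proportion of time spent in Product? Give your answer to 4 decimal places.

0.3228

Let the stationary distribution be π with π = πP and π_1 + π_2 + π_3 = 1.
π_1 = 0.34·π_1 + 0.35·π_2 + 0.31·π_3
π_2 = 0.3·π_1 + 0.36·π_2 + 0.31·π_3
Solving with the normalization constraint gives π = (0.3329, 0.3228, 0.3443).
So the stationary probability of Product is 0.3228.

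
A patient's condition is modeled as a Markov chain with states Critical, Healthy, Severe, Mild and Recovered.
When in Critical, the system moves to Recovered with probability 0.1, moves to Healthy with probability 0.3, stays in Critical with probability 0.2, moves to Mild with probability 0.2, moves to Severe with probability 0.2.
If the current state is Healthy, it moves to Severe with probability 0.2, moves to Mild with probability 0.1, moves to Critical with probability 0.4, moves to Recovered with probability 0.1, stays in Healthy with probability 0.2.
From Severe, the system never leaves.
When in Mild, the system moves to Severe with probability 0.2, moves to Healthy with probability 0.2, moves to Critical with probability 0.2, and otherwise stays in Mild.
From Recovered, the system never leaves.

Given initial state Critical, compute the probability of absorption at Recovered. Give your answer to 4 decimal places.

Let h(s) be the probability of absorption at Recovered starting from transient state s. Then h(Recovered) = 1 and h(Severe) = 0. By first-step analysis:
h(Critical) = 0.2·h(Critical) + 0.3·h(Healthy) + 0.2·0 + 0.2·h(Mild) + 0.1·1
h(Healthy) = 0.4·h(Critical) + 0.2·h(Healthy) + 0.2·0 + 0.1·h(Mild) + 0.1·1
h(Mild) = 0.2·h(Critical) + 0.2·h(Healthy) + 0.2·0 + 0.4·h(Mild)
Solving: h(Critical) = 0.2810, h(Healthy) = 0.2893, h(Mild) = 0.1901.
Starting from Critical, the probability is 0.2810.

0.2810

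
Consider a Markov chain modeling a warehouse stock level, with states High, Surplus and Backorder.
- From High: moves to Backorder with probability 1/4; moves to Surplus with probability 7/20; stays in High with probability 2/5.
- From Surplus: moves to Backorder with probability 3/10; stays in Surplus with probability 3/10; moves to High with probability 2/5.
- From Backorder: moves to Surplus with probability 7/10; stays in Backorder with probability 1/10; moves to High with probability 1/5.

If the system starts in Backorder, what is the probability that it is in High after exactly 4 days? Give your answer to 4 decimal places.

Propagate the distribution vector 4 days from Backorder.
After 0 days: (0.0000, 0.0000, 1.0000)
After 1 day: (0.2000, 0.7000, 0.1000)
After 2 days: (0.3800, 0.3500, 0.2700)
After 3 days: (0.3460, 0.4270, 0.2270)
After 4 days: (0.3546, 0.4081, 0.2373)
P(in High after 4 days) = 0.3546

0.3546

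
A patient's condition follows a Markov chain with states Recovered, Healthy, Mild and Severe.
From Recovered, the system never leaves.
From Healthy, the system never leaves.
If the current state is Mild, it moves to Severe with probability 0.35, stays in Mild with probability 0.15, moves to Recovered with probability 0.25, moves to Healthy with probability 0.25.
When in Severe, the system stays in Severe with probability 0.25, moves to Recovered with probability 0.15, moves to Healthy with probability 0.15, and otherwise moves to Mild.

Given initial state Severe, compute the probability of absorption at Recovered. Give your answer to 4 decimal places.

0.5000

Let h(s) be the probability of absorption at Recovered starting from transient state s. Then h(Recovered) = 1 and h(Healthy) = 0. By first-step analysis:
h(Mild) = 0.25·1 + 0.25·0 + 0.15·h(Mild) + 0.35·h(Severe)
h(Severe) = 0.15·1 + 0.15·0 + 0.45·h(Mild) + 0.25·h(Severe)
Solving: h(Mild) = 0.5000, h(Severe) = 0.5000.
Starting from Severe, the probability is 0.5000.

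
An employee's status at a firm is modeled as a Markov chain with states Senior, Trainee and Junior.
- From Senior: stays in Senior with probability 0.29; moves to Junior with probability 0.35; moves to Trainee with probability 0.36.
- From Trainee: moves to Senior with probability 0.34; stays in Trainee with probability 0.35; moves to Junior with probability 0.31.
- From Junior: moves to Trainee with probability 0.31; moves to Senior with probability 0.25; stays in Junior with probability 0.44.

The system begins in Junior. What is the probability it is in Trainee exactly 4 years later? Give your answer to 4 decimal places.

Propagate the distribution vector 4 years from Junior.
After 0 years: (0.0000, 0.0000, 1.0000)
After 1 year: (0.2500, 0.3100, 0.4400)
After 2 years: (0.2879, 0.3349, 0.3772)
After 3 years: (0.2917, 0.3378, 0.3706)
After 4 years: (0.2921, 0.3381, 0.3698)
P(in Trainee after 4 years) = 0.3381

0.3381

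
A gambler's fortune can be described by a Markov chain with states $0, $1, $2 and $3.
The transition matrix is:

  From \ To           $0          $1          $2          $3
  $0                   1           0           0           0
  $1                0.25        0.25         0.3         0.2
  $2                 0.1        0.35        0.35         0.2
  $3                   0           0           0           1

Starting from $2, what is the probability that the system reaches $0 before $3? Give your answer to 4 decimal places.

Let h(s) be the probability of absorption at $0 starting from transient state s. Then h($0) = 1 and h($3) = 0. By first-step analysis:
h($1) = 0.25·1 + 0.25·h($1) + 0.3·h($2) + 0.2·0
h($2) = 0.1·1 + 0.35·h($1) + 0.35·h($2) + 0.2·0
Solving: h($1) = 0.5033, h($2) = 0.4248.
Starting from $2, the probability is 0.4248.

0.4248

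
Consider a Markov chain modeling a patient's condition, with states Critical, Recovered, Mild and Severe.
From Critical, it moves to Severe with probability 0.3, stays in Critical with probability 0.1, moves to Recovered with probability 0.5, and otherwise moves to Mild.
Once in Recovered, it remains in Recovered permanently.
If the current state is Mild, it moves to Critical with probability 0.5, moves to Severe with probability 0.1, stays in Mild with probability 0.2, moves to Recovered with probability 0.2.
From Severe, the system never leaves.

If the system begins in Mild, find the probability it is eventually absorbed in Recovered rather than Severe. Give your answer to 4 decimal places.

0.6418

Let h(s) be the probability of absorption at Recovered starting from transient state s. Then h(Recovered) = 1 and h(Severe) = 0. By first-step analysis:
h(Critical) = 0.1·h(Critical) + 0.5·1 + 0.1·h(Mild) + 0.3·0
h(Mild) = 0.5·h(Critical) + 0.2·1 + 0.2·h(Mild) + 0.1·0
Solving: h(Critical) = 0.6269, h(Mild) = 0.6418.
Starting from Mild, the probability is 0.6418.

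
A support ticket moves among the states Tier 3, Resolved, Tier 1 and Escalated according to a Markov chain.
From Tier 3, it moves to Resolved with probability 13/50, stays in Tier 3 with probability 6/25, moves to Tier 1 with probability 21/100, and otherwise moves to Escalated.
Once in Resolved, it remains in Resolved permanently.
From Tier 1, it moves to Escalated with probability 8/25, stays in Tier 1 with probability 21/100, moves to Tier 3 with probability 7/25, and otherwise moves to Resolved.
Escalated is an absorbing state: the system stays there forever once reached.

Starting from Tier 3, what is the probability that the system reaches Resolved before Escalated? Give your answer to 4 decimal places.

Let h(s) be the probability of absorption at Resolved starting from transient state s. Then h(Resolved) = 1 and h(Escalated) = 0. By first-step analysis:
h(Tier 3) = 0.24·h(Tier 3) + 0.26·1 + 0.21·h(Tier 1) + 0.29·0
h(Tier 1) = 0.28·h(Tier 3) + 0.19·1 + 0.21·h(Tier 1) + 0.32·0
Solving: h(Tier 3) = 0.4529, h(Tier 1) = 0.4010.
Starting from Tier 3, the probability is 0.4529.

0.4529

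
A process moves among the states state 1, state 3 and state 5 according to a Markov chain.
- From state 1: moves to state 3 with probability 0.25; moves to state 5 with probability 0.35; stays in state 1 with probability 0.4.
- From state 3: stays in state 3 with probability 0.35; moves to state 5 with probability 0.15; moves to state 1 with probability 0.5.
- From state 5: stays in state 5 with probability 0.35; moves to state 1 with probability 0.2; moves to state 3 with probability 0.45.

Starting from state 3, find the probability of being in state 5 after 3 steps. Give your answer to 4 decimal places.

Propagate the distribution vector 3 steps from state 3.
After 0 steps: (0.0000, 1.0000, 0.0000)
After 1 step: (0.5000, 0.3500, 0.1500)
After 2 steps: (0.4050, 0.3150, 0.2800)
After 3 steps: (0.3755, 0.3375, 0.2870)
P(in state 5 after 3 steps) = 0.2870

0.2870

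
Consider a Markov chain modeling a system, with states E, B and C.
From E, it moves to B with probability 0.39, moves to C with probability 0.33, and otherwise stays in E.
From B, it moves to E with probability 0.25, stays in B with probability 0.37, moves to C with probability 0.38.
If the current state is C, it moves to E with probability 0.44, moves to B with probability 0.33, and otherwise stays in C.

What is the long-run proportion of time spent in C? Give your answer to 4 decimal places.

0.3165

Let the stationary distribution be π with π = πP and π_1 + π_2 + π_3 = 1.
π_1 = 0.28·π_1 + 0.25·π_2 + 0.44·π_3
π_2 = 0.39·π_1 + 0.37·π_2 + 0.33·π_3
Solving with the normalization constraint gives π = (0.3197, 0.3637, 0.3165).
So the stationary probability of C is 0.3165.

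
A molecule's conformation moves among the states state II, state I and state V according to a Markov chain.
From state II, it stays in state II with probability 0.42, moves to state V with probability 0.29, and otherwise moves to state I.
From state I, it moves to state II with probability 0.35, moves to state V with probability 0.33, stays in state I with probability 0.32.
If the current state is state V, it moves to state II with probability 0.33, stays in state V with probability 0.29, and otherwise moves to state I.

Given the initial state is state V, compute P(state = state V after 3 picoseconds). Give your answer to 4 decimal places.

Propagate the distribution vector 3 picoseconds from state V.
After 0 picoseconds: (0.0000, 0.0000, 1.0000)
After 1 picosecond: (0.3300, 0.3800, 0.2900)
After 2 picoseconds: (0.3673, 0.3275, 0.3052)
After 3 picoseconds: (0.3696, 0.3273, 0.3031)
P(in state V after 3 picoseconds) = 0.3031

0.3031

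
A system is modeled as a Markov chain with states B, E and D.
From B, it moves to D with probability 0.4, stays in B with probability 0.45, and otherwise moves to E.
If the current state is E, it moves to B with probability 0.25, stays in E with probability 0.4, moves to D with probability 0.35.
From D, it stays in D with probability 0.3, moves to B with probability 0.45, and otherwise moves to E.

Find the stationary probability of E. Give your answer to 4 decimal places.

Let the stationary distribution be π with π = πP and π_1 + π_2 + π_3 = 1.
π_1 = 0.45·π_1 + 0.25·π_2 + 0.45·π_3
π_2 = 0.15·π_1 + 0.4·π_2 + 0.25·π_3
Solving with the normalization constraint gives π = (0.4006, 0.2470, 0.3524).
So the stationary probability of E is 0.2470.

0.2470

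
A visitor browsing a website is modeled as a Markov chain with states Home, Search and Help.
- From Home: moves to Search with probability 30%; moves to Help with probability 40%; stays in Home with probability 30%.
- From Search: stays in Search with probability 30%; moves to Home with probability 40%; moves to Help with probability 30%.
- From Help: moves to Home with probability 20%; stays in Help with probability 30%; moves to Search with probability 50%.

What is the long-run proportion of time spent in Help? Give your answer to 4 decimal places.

0.3304

Let the stationary distribution be π with π = πP and π_1 + π_2 + π_3 = 1.
π_1 = 0.3·π_1 + 0.4·π_2 + 0.2·π_3
π_2 = 0.3·π_1 + 0.3·π_2 + 0.5·π_3
Solving with the normalization constraint gives π = (0.3036, 0.3661, 0.3304).
So the stationary probability of Help is 0.3304.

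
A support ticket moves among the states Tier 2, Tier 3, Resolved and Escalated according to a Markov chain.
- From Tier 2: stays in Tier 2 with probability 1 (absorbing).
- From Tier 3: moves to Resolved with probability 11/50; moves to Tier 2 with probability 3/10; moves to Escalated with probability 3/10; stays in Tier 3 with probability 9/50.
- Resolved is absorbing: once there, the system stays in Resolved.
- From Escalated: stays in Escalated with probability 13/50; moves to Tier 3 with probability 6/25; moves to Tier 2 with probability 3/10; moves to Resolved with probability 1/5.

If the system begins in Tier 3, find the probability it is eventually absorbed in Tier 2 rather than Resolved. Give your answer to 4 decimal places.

Let h(s) be the probability of absorption at Tier 2 starting from transient state s. Then h(Tier 2) = 1 and h(Resolved) = 0. By first-step analysis:
h(Tier 3) = 0.3·1 + 0.18·h(Tier 3) + 0.22·0 + 0.3·h(Escalated)
h(Escalated) = 0.3·1 + 0.24·h(Tier 3) + 0.2·0 + 0.26·h(Escalated)
Solving: h(Tier 3) = 0.5834, h(Escalated) = 0.5946.
Starting from Tier 3, the probability is 0.5834.

0.5834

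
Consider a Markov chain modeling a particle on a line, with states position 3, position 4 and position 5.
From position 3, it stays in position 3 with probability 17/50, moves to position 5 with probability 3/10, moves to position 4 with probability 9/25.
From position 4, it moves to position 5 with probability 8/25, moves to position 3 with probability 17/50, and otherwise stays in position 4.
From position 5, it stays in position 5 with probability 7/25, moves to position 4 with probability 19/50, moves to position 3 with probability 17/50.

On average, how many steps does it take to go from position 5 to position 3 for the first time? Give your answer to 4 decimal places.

2.9412

Let t(s) be the expected number of steps to first reach position 3 from state s, with t(position 3) = 0. Conditioning on the first step:
t(position 4) = 1 + 0.34·t(position 4) + 0.32·t(position 5)
t(position 5) = 1 + 0.38·t(position 4) + 0.28·t(position 5)
Solving: t(position 4) = 2.9412, t(position 5) = 2.9412.
Expected steps from position 5 to position 3: 2.9412.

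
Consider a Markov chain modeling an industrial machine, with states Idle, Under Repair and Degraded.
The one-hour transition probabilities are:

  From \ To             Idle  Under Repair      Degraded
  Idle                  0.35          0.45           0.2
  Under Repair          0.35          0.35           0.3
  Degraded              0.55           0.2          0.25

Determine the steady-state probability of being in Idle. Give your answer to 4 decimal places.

0.3995

Let the stationary distribution be π with π = πP and π_1 + π_2 + π_3 = 1.
π_1 = 0.35·π_1 + 0.35·π_2 + 0.55·π_3
π_2 = 0.45·π_1 + 0.35·π_2 + 0.2·π_3
Solving with the normalization constraint gives π = (0.3995, 0.3528, 0.2477).
So the stationary probability of Idle is 0.3995.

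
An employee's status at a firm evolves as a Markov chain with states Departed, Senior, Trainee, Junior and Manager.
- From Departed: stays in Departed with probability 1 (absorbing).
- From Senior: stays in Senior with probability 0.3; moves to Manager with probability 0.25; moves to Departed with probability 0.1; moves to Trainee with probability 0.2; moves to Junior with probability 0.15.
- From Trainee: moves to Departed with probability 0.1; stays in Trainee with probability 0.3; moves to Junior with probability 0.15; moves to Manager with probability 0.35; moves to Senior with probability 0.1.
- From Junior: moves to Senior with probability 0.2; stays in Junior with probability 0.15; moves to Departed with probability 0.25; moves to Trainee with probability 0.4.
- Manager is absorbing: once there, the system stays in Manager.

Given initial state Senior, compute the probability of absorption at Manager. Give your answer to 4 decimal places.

0.6602

Let h(s) be the probability of absorption at Manager starting from transient state s. Then h(Manager) = 1 and h(Departed) = 0. By first-step analysis:
h(Senior) = 0.1·0 + 0.3·h(Senior) + 0.2·h(Trainee) + 0.15·h(Junior) + 0.25·1
h(Trainee) = 0.1·0 + 0.1·h(Senior) + 0.3·h(Trainee) + 0.15·h(Junior) + 0.35·1
h(Junior) = 0.25·0 + 0.2·h(Senior) + 0.4·h(Trainee) + 0.15·h(Junior)
Solving: h(Senior) = 0.6602, h(Trainee) = 0.6980, h(Junior) = 0.4838.
Starting from Senior, the probability is 0.6602.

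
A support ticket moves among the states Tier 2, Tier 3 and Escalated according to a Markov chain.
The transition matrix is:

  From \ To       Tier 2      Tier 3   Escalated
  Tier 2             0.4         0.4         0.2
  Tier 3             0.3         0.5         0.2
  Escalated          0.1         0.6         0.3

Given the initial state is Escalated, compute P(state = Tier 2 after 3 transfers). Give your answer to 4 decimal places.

0.2790

Propagate the distribution vector 3 transfers from Escalated.
After 0 transfers: (0.0000, 0.0000, 1.0000)
After 1 transfer: (0.1000, 0.6000, 0.3000)
After 2 transfers: (0.2500, 0.5200, 0.2300)
After 3 transfers: (0.2790, 0.4980, 0.2230)
P(in Tier 2 after 3 transfers) = 0.2790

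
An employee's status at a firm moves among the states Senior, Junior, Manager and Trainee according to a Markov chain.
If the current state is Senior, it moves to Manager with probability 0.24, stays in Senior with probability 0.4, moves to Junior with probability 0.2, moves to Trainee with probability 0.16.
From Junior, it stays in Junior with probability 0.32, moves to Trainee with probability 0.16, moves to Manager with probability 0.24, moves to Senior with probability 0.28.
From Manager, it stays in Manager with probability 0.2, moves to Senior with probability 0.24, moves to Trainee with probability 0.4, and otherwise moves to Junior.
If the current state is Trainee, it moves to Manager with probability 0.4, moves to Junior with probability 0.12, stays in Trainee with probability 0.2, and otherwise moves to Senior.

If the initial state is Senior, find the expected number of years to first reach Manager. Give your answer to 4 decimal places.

3.7500

Let t(s) be the expected number of years to first reach Manager from state s, with t(Manager) = 0. Conditioning on the first year:
t(Senior) = 1 + 0.4·t(Senior) + 0.2·t(Junior) + 0.16·t(Trainee)
t(Junior) = 1 + 0.28·t(Senior) + 0.32·t(Junior) + 0.16·t(Trainee)
t(Trainee) = 1 + 0.28·t(Senior) + 0.12·t(Junior) + 0.2·t(Trainee)
Solving: t(Senior) = 3.7500, t(Junior) = 3.7500, t(Trainee) = 3.1250.
Expected years from Senior to Manager: 3.7500.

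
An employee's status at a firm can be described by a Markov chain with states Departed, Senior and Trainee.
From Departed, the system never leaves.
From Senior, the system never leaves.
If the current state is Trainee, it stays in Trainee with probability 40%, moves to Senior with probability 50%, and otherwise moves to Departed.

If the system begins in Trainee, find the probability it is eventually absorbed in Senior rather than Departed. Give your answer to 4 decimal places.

0.8333

Let h(s) be the probability of absorption at Senior starting from transient state s. Then h(Senior) = 1 and h(Departed) = 0. By first-step analysis:
h(Trainee) = 0.1·0 + 0.5·1 + 0.4·h(Trainee)
Solving: h(Trainee) = 0.8333.
Starting from Trainee, the probability is 0.8333.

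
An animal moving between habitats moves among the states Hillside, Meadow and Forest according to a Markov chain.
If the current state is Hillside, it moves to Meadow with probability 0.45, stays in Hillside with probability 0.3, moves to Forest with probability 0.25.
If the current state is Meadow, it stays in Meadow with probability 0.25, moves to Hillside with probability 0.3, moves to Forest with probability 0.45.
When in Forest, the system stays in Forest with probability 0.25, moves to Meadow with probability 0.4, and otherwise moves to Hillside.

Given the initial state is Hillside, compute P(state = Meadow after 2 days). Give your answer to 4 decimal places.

Sum over the intermediate state after 1 day:
P = P(Hillside→Hillside)·P(Hillside→Meadow) + P(Hillside→Meadow)·P(Meadow→Meadow) + P(Hillside→Forest)·P(Forest→Meadow)
  = 0.3×0.45 + 0.45×0.25 + 0.25×0.4
  = 0.1350 + 0.1125 + 0.1000 = 0.3475

0.3475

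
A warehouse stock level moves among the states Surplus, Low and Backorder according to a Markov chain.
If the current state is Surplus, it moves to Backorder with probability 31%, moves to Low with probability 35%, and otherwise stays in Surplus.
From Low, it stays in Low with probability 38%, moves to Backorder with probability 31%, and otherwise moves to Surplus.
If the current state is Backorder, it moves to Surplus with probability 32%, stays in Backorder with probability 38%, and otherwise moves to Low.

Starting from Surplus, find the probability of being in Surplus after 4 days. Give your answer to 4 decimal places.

0.3230

Propagate the distribution vector 4 days from Surplus.
After 0 days: (1.0000, 0.0000, 0.0000)
After 1 day: (0.3400, 0.3500, 0.3100)
After 2 days: (0.3233, 0.3450, 0.3317)
After 3 days: (0.3230, 0.3438, 0.3332)
After 4 days: (0.3230, 0.3437, 0.3333)
P(in Surplus after 4 days) = 0.3230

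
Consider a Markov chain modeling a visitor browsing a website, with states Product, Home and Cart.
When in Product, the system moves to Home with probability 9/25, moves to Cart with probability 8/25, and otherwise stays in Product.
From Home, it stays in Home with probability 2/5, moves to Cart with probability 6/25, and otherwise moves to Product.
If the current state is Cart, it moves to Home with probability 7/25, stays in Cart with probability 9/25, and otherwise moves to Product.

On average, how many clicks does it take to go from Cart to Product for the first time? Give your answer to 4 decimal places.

2.7778

Let t(s) be the expected number of clicks to first reach Product from state s, with t(Product) = 0. Conditioning on the first click:
t(Home) = 1 + 0.4·t(Home) + 0.24·t(Cart)
t(Cart) = 1 + 0.28·t(Home) + 0.36·t(Cart)
Solving: t(Home) = 2.7778, t(Cart) = 2.7778.
Expected clicks from Cart to Product: 2.7778.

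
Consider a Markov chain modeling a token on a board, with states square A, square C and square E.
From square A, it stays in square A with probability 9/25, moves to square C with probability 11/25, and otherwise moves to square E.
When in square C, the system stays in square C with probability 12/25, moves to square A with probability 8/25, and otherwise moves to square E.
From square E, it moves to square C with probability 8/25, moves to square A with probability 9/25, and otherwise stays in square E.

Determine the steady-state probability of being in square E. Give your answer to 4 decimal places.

0.2273

Let the stationary distribution be π with π = πP and π_1 + π_2 + π_3 = 1.
π_1 = 0.36·π_1 + 0.32·π_2 + 0.36·π_3
π_2 = 0.44·π_1 + 0.48·π_2 + 0.32·π_3
Solving with the normalization constraint gives π = (0.3428, 0.4299, 0.2273).
So the stationary probability of square E is 0.2273.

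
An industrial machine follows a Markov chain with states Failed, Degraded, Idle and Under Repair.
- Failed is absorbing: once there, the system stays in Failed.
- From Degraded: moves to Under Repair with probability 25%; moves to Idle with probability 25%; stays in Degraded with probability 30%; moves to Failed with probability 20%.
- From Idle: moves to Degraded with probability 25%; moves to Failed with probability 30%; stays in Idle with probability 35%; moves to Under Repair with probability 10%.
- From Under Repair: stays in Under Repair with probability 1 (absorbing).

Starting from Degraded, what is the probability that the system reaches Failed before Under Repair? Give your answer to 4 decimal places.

Let h(s) be the probability of absorption at Failed starting from transient state s. Then h(Failed) = 1 and h(Under Repair) = 0. By first-step analysis:
h(Degraded) = 0.2·1 + 0.3·h(Degraded) + 0.25·h(Idle) + 0.25·0
h(Idle) = 0.3·1 + 0.25·h(Degraded) + 0.35·h(Idle) + 0.1·0
Solving: h(Degraded) = 0.5223, h(Idle) = 0.6624.
Starting from Degraded, the probability is 0.5223.

0.5223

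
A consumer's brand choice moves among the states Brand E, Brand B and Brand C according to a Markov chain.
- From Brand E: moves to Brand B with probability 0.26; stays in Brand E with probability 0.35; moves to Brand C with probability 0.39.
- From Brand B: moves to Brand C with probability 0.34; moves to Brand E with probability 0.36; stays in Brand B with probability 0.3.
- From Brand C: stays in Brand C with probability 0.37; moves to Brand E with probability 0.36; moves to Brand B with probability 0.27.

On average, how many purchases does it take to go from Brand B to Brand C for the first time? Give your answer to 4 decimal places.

Let t(s) be the expected number of purchases to first reach Brand C from state s, with t(Brand C) = 0. Conditioning on the first purchase:
t(Brand E) = 1 + 0.35·t(Brand E) + 0.26·t(Brand B)
t(Brand B) = 1 + 0.36·t(Brand E) + 0.3·t(Brand B)
Solving: t(Brand E) = 2.6563, t(Brand B) = 2.7947.
Expected purchases from Brand B to Brand C: 2.7947.

2.7947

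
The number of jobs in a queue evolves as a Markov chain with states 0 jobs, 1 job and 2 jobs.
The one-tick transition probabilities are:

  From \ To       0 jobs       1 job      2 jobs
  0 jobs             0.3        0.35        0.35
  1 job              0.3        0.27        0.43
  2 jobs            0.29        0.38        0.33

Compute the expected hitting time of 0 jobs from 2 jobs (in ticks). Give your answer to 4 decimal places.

Let t(s) be the expected number of ticks to first reach 0 jobs from state s, with t(0 jobs) = 0. Conditioning on the first tick:
t(1 job) = 1 + 0.27·t(1 job) + 0.43·t(2 jobs)
t(2 jobs) = 1 + 0.38·t(1 job) + 0.33·t(2 jobs)
Solving: t(1 job) = 3.3773, t(2 jobs) = 3.4080.
Expected ticks from 2 jobs to 0 jobs: 3.4080.

3.4080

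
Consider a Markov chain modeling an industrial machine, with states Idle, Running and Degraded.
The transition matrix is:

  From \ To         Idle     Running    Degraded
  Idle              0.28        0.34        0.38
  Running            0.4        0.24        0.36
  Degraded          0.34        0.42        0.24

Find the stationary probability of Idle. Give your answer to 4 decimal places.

0.3396

Let the stationary distribution be π with π = πP and π_1 + π_2 + π_3 = 1.
π_1 = 0.28·π_1 + 0.4·π_2 + 0.34·π_3
π_2 = 0.34·π_1 + 0.24·π_2 + 0.42·π_3
Solving with the normalization constraint gives π = (0.3396, 0.3329, 0.3275).
So the stationary probability of Idle is 0.3396.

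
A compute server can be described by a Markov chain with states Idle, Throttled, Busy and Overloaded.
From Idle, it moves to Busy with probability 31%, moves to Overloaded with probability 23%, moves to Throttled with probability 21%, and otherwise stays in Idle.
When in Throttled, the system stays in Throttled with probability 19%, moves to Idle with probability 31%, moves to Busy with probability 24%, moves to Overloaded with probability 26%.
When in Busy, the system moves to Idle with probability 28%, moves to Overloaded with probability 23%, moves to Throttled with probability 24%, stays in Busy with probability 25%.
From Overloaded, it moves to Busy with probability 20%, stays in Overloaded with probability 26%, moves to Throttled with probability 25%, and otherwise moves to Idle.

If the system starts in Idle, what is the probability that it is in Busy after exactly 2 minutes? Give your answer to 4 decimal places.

0.2514

Propagate the distribution vector 2 minutes from Idle.
After 0 minutes: (1.0000, 0.0000, 0.0000, 0.0000)
After 1 minute: (0.2500, 0.2100, 0.3100, 0.2300)
After 2 minutes: (0.2811, 0.2243, 0.2514, 0.2432)
P(in Busy after 2 minutes) = 0.2514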